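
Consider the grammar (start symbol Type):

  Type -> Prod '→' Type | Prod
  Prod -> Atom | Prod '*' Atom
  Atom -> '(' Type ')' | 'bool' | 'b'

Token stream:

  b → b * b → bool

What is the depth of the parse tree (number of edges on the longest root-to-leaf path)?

[Type [Prod [Atom b]] → [Type [Prod [Prod [Atom b]] * [Atom b]] → [Type [Prod [Atom bool]]]]]

5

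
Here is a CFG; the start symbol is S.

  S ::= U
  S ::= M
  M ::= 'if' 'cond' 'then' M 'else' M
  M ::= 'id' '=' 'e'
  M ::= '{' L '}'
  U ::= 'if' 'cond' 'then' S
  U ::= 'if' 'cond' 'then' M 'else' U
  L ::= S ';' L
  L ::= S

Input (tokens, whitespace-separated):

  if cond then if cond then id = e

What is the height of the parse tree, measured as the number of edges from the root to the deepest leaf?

[S [U if cond then [S [U if cond then [S [M id = e]]]]]]

6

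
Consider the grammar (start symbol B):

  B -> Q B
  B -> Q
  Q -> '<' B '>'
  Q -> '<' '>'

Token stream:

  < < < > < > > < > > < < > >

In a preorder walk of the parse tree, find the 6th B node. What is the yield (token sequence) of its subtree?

< < > >

[B [Q < [B [Q < [B [Q < >] [B [Q < >]]] >] [B [Q < >]]] >] [B [Q < [B [Q < >]] >]]]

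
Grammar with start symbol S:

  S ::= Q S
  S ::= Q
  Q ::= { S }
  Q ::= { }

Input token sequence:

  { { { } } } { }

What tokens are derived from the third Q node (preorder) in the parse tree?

{ }

[S [Q { [S [Q { [S [Q { }]] }]] }] [S [Q { }]]]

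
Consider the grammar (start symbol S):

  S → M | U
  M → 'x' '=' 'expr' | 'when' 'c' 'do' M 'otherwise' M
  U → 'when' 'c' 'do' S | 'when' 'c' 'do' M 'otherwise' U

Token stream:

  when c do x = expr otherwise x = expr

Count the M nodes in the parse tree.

[S [M when c do [M x = expr] otherwise [M x = expr]]]

3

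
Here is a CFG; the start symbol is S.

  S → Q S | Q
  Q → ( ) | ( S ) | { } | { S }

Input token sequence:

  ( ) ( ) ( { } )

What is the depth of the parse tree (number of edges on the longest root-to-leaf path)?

[S [Q ( )] [S [Q ( )] [S [Q ( [S [Q { }]] )]]]]

6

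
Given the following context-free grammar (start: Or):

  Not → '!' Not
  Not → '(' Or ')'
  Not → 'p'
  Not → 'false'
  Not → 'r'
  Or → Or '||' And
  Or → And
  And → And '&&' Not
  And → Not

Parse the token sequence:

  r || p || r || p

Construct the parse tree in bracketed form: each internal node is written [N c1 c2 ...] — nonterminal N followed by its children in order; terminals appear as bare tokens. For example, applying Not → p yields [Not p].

[Or [Or [Or [Or [And [Not r]]] || [And [Not p]]] || [And [Not r]]] || [And [Not p]]]

Or
Or || And
Or || And || And
Or || And || And || And
And || And || And || And
Not || And || And || And
r || And || And || And
r || Not || And || And
r || p || And || And
r || p || Not || And
r || p || r || And
r || p || r || Not
r || p || r || p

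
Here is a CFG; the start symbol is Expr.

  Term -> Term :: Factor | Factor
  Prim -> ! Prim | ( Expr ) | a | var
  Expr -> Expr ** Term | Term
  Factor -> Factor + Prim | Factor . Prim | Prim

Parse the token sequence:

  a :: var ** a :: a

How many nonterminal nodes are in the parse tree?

14

[Expr [Expr [Term [Term [Factor [Prim a]]] :: [Factor [Prim var]]]] ** [Term [Term [Factor [Prim a]]] :: [Factor [Prim a]]]]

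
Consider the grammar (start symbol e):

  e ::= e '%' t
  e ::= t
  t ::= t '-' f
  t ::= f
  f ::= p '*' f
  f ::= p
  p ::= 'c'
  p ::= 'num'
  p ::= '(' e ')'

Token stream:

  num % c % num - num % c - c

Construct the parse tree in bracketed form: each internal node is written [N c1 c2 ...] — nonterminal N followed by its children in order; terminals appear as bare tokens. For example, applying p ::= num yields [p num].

e
e % t
e % t % t
e % t % t % t
t % t % t % t
f % t % t % t
p % t % t % t
num % t % t % t
num % f % t % t
num % p % t % t
num % c % t % t
num % c % t - f % t
num % c % f - f % t
num % c % p - f % t
num % c % num - f % t
num % c % num - p % t
num % c % num - num % t
num % c % num - num % t - f
num % c % num - num % f - f
num % c % num - num % p - f
num % c % num - num % c - f
num % c % num - num % c - p
num % c % num - num % c - c

[e [e [e [e [t [f [p num]]]] % [t [f [p c]]]] % [t [t [f [p num]]] - [f [p num]]]] % [t [t [f [p c]]] - [f [p c]]]]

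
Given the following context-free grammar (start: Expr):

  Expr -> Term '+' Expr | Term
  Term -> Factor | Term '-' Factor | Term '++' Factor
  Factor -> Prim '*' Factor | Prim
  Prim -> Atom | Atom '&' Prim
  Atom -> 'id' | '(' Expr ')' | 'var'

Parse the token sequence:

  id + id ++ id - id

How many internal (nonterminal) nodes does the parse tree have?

[Expr [Term [Factor [Prim [Atom id]]]] + [Expr [Term [Term [Term [Factor [Prim [Atom id]]]] ++ [Factor [Prim [Atom id]]]] - [Factor [Prim [Atom id]]]]]]

18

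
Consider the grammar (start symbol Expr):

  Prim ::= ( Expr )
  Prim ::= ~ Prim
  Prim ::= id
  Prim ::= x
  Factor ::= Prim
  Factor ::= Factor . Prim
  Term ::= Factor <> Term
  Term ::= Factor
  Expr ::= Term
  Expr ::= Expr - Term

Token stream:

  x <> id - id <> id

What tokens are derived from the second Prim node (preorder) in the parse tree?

id

[Expr [Expr [Term [Factor [Prim x]] <> [Term [Factor [Prim id]]]]] - [Term [Factor [Prim id]] <> [Term [Factor [Prim id]]]]]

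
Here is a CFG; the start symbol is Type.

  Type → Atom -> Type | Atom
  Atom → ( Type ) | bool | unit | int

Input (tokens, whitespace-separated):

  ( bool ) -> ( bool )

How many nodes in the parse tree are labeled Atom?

4

[Type [Atom ( [Type [Atom bool]] )] -> [Type [Atom ( [Type [Atom bool]] )]]]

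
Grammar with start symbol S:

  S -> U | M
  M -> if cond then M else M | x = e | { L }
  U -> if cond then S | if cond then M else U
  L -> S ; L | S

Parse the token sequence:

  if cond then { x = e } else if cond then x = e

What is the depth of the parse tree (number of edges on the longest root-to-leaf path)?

[S [U if cond then [M { [L [S [M x = e]]] }] else [U if cond then [S [M x = e]]]]]

6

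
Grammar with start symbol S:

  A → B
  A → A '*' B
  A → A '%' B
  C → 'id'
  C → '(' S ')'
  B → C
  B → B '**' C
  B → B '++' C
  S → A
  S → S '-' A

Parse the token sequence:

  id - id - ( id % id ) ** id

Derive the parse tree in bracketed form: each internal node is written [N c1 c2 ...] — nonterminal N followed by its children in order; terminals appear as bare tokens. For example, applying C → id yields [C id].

S
S - A
S - A - A
A - A - A
B - A - A
C - A - A
id - A - A
id - B - A
id - C - A
id - id - A
id - id - B
id - id - B ** C
id - id - C ** C
id - id - ( S ) ** C
id - id - ( A ) ** C
id - id - ( A % B ) ** C
id - id - ( B % B ) ** C
id - id - ( C % B ) ** C
id - id - ( id % B ) ** C
id - id - ( id % C ) ** C
id - id - ( id % id ) ** C
id - id - ( id % id ) ** id

[S [S [S [A [B [C id]]]] - [A [B [C id]]]] - [A [B [B [C ( [S [A [A [B [C id]]] % [B [C id]]]] )]] ** [C id]]]]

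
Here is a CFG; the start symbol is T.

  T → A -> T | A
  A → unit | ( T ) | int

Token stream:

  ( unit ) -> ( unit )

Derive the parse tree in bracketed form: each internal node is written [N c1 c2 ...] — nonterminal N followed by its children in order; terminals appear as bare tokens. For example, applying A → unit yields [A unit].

[T [A ( [T [A unit]] )] -> [T [A ( [T [A unit]] )]]]

T
A -> T
( T ) -> T
( A ) -> T
( unit ) -> T
( unit ) -> A
( unit ) -> ( T )
( unit ) -> ( A )
( unit ) -> ( unit )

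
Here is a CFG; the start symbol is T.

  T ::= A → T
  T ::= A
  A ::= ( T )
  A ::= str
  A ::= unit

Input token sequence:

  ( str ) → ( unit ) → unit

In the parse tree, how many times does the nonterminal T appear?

[T [A ( [T [A str]] )] → [T [A ( [T [A unit]] )] → [T [A unit]]]]

5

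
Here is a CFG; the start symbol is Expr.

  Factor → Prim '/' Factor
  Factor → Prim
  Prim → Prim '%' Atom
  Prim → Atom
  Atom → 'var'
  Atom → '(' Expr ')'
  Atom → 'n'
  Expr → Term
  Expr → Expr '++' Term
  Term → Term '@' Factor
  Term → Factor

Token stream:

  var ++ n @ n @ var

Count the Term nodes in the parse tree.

[Expr [Expr [Term [Factor [Prim [Atom var]]]]] ++ [Term [Term [Term [Factor [Prim [Atom n]]]] @ [Factor [Prim [Atom n]]]] @ [Factor [Prim [Atom var]]]]]

4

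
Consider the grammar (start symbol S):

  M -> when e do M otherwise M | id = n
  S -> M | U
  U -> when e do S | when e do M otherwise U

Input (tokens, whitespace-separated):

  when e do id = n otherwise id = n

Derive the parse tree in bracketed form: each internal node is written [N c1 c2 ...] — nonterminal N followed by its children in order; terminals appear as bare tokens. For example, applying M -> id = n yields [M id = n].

[S [M when e do [M id = n] otherwise [M id = n]]]

S
M
when e do M otherwise M
when e do id = n otherwise M
when e do id = n otherwise id = n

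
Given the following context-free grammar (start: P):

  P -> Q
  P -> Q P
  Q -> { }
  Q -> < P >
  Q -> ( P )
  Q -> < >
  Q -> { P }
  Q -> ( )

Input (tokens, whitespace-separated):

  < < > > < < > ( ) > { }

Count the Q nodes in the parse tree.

[P [Q < [P [Q < >]] >] [P [Q < [P [Q < >] [P [Q ( )]]] >] [P [Q { }]]]]

6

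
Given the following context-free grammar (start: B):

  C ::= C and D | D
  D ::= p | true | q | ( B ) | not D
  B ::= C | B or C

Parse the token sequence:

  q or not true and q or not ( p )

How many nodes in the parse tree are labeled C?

5

[B [B [B [C [D q]]] or [C [C [D not [D true]]] and [D q]]] or [C [D not [D ( [B [C [D p]]] )]]]]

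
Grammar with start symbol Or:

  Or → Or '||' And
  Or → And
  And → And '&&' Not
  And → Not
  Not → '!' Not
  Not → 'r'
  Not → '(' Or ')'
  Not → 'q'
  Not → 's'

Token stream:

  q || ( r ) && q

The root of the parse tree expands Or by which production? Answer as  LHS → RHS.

[Or [Or [And [Not q]]] || [And [And [Not ( [Or [And [Not r]]] )]] && [Not q]]]

Or → Or '||' And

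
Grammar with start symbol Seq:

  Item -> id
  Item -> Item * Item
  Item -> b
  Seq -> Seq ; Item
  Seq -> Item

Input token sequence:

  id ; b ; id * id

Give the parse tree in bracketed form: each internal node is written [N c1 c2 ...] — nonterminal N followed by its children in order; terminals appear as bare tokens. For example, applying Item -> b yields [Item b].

Seq
Seq ; Item
Seq ; Item ; Item
Item ; Item ; Item
id ; Item ; Item
id ; b ; Item
id ; b ; Item * Item
id ; b ; id * Item
id ; b ; id * id

[Seq [Seq [Seq [Item id]] ; [Item b]] ; [Item [Item id] * [Item id]]]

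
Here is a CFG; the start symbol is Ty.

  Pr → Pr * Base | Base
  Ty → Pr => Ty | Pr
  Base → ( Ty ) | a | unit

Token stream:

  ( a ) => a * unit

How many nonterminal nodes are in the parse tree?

11

[Ty [Pr [Base ( [Ty [Pr [Base a]]] )]] => [Ty [Pr [Pr [Base a]] * [Base unit]]]]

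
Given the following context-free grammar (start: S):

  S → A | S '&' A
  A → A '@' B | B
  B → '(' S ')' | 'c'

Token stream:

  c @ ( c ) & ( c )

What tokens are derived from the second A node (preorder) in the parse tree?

c

[S [S [A [A [B c]] @ [B ( [S [A [B c]]] )]]] & [A [B ( [S [A [B c]]] )]]]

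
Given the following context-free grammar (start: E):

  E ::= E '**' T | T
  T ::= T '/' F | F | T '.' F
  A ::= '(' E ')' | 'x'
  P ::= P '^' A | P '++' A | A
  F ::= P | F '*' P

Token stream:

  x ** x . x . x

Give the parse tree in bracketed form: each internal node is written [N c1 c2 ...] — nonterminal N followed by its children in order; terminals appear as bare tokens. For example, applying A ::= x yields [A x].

E
E ** T
T ** T
F ** T
P ** T
A ** T
x ** T
x ** T . F
x ** T . F . F
x ** F . F . F
x ** P . F . F
x ** A . F . F
x ** x . F . F
x ** x . P . F
x ** x . A . F
x ** x . x . F
x ** x . x . P
x ** x . x . A
x ** x . x . x

[E [E [T [F [P [A x]]]]] ** [T [T [T [F [P [A x]]]] . [F [P [A x]]]] . [F [P [A x]]]]]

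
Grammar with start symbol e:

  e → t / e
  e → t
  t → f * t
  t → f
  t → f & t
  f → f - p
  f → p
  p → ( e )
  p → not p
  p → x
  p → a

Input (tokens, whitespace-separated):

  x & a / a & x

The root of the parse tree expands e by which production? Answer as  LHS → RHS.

[e [t [f [p x]] & [t [f [p a]]]] / [e [t [f [p a]] & [t [f [p x]]]]]]

e → t / e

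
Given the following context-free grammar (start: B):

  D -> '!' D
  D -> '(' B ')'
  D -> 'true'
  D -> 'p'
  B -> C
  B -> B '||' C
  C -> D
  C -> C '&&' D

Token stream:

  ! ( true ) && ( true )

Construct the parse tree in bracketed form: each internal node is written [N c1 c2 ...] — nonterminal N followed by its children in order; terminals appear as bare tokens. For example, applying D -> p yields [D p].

B
C
C && D
D && D
! D && D
! ( B ) && D
! ( C ) && D
! ( D ) && D
! ( true ) && D
! ( true ) && ( B )
! ( true ) && ( C )
! ( true ) && ( D )
! ( true ) && ( true )

[B [C [C [D ! [D ( [B [C [D true]]] )]]] && [D ( [B [C [D true]]] )]]]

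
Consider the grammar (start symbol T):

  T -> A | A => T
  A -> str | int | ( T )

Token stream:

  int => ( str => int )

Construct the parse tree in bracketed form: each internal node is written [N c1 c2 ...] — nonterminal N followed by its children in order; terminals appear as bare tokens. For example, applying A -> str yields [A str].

T
A => T
int => T
int => A
int => ( T )
int => ( A => T )
int => ( str => T )
int => ( str => A )
int => ( str => int )

[T [A int] => [T [A ( [T [A str] => [T [A int]]] )]]]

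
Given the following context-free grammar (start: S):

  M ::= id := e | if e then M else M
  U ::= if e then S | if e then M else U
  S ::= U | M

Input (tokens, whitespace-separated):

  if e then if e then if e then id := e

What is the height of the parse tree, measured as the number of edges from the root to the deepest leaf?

[S [U if e then [S [U if e then [S [U if e then [S [M id := e]]]]]]]]

8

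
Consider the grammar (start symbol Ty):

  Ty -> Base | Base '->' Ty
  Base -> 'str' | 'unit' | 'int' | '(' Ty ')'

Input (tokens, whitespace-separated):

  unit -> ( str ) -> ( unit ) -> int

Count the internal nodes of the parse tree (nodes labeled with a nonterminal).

12

[Ty [Base unit] -> [Ty [Base ( [Ty [Base str]] )] -> [Ty [Base ( [Ty [Base unit]] )] -> [Ty [Base int]]]]]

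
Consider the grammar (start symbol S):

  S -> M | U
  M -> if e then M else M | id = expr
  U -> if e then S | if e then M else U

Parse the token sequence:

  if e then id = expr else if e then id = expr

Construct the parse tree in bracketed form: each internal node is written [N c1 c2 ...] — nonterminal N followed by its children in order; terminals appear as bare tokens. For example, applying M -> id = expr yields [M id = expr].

S
U
if e then M else U
if e then id = expr else U
if e then id = expr else if e then S
if e then id = expr else if e then M
if e then id = expr else if e then id = expr

[S [U if e then [M id = expr] else [U if e then [S [M id = expr]]]]]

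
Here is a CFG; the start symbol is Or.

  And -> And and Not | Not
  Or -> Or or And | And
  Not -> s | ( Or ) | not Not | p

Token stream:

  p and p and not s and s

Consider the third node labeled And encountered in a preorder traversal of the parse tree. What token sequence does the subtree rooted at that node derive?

[Or [And [And [And [And [Not p]] and [Not p]] and [Not not [Not s]]] and [Not s]]]

p and p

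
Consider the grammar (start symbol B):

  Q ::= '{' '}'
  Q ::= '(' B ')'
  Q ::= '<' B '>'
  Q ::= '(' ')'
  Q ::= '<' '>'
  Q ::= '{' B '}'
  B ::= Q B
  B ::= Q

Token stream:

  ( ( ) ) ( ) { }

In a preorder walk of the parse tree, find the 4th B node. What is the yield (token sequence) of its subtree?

{ }

[B [Q ( [B [Q ( )]] )] [B [Q ( )] [B [Q { }]]]]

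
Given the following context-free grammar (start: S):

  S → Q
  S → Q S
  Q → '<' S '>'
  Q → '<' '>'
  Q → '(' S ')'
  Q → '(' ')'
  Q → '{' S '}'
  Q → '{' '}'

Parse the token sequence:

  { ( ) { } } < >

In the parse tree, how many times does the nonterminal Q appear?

[S [Q { [S [Q ( )] [S [Q { }]]] }] [S [Q < >]]]

4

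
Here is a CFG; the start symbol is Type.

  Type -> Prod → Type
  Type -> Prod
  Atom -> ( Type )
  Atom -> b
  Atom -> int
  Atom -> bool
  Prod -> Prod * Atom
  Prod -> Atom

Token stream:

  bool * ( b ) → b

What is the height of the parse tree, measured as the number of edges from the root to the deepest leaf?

6

[Type [Prod [Prod [Atom bool]] * [Atom ( [Type [Prod [Atom b]]] )]] → [Type [Prod [Atom b]]]]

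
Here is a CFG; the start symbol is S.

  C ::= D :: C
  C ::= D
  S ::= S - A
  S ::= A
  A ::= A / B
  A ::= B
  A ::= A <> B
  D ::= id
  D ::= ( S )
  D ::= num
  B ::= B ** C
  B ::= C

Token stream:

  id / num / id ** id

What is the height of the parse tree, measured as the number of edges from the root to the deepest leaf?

[S [A [A [A [B [C [D id]]]] / [B [C [D num]]]] / [B [B [C [D id]]] ** [C [D id]]]]]

7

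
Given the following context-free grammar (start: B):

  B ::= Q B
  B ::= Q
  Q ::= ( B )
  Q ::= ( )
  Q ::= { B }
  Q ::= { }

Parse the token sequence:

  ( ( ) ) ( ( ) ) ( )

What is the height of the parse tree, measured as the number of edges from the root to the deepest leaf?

5

[B [Q ( [B [Q ( )]] )] [B [Q ( [B [Q ( )]] )] [B [Q ( )]]]]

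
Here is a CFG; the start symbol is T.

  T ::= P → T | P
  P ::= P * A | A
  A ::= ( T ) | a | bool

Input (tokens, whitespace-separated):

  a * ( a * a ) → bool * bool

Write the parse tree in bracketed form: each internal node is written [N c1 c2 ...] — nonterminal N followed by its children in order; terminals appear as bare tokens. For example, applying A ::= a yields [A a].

[T [P [P [A a]] * [A ( [T [P [P [A a]] * [A a]]] )]] → [T [P [P [A bool]] * [A bool]]]]

T
P → T
P * A → T
A * A → T
a * A → T
a * ( T ) → T
a * ( P ) → T
a * ( P * A ) → T
a * ( A * A ) → T
a * ( a * A ) → T
a * ( a * a ) → T
a * ( a * a ) → P
a * ( a * a ) → P * A
a * ( a * a ) → A * A
a * ( a * a ) → bool * A
a * ( a * a ) → bool * bool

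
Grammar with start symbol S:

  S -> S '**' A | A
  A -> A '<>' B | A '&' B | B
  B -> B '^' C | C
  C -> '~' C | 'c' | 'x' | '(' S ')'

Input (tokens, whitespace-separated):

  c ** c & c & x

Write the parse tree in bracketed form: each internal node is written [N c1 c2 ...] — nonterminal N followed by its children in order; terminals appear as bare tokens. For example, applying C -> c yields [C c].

S
S ** A
A ** A
B ** A
C ** A
c ** A
c ** A & B
c ** A & B & B
c ** B & B & B
c ** C & B & B
c ** c & B & B
c ** c & C & B
c ** c & c & B
c ** c & c & C
c ** c & c & x

[S [S [A [B [C c]]]] ** [A [A [A [B [C c]]] & [B [C c]]] & [B [C x]]]]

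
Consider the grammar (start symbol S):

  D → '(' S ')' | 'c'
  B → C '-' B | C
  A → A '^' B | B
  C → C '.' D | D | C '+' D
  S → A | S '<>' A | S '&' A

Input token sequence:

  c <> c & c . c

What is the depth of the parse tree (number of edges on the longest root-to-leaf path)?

7

[S [S [S [A [B [C [D c]]]]] <> [A [B [C [D c]]]]] & [A [B [C [C [D c]] . [D c]]]]]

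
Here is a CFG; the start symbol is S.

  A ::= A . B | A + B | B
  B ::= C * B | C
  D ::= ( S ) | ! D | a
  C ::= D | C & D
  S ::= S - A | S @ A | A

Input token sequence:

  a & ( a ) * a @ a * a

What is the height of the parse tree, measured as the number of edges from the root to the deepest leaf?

11

[S [S [A [B [C [C [D a]] & [D ( [S [A [B [C [D a]]]]] )]] * [B [C [D a]]]]]] @ [A [B [C [D a]] * [B [C [D a]]]]]]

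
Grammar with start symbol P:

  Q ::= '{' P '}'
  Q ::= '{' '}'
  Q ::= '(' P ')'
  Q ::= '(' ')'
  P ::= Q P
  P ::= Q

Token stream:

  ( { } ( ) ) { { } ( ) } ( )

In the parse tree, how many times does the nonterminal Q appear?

[P [Q ( [P [Q { }] [P [Q ( )]]] )] [P [Q { [P [Q { }] [P [Q ( )]]] }] [P [Q ( )]]]]

7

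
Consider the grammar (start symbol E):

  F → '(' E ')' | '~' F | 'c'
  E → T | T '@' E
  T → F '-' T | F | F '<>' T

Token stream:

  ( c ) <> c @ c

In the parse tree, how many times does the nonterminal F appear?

[E [T [F ( [E [T [F c]]] )] <> [T [F c]]] @ [E [T [F c]]]]

4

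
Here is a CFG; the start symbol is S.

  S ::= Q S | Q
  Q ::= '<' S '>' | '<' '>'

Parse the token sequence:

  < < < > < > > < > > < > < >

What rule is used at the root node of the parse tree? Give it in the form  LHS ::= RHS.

S ::= Q S

[S [Q < [S [Q < [S [Q < >] [S [Q < >]]] >] [S [Q < >]]] >] [S [Q < >] [S [Q < >]]]]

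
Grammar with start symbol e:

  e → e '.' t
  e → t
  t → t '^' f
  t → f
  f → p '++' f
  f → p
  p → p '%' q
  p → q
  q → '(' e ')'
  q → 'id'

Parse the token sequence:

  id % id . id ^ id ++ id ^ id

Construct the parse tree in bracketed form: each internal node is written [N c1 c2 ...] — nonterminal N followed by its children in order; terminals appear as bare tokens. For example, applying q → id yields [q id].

[e [e [t [f [p [p [q id]] % [q id]]]]] . [t [t [t [f [p [q id]]]] ^ [f [p [q id]] ++ [f [p [q id]]]]] ^ [f [p [q id]]]]]

e
e . t
t . t
f . t
p . t
p % q . t
q % q . t
id % q . t
id % id . t
id % id . t ^ f
id % id . t ^ f ^ f
id % id . f ^ f ^ f
id % id . p ^ f ^ f
id % id . q ^ f ^ f
id % id . id ^ f ^ f
id % id . id ^ p ++ f ^ f
id % id . id ^ q ++ f ^ f
id % id . id ^ id ++ f ^ f
id % id . id ^ id ++ p ^ f
id % id . id ^ id ++ q ^ f
id % id . id ^ id ++ id ^ f
id % id . id ^ id ++ id ^ p
id % id . id ^ id ++ id ^ q
id % id . id ^ id ++ id ^ id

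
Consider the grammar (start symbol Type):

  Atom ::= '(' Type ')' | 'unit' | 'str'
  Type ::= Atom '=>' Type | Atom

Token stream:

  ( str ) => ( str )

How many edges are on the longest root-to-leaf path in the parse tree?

[Type [Atom ( [Type [Atom str]] )] => [Type [Atom ( [Type [Atom str]] )]]]

5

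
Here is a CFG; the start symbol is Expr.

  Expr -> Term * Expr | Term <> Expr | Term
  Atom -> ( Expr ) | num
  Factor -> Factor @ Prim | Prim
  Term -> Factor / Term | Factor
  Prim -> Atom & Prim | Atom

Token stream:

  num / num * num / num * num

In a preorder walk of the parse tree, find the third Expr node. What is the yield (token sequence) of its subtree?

[Expr [Term [Factor [Prim [Atom num]]] / [Term [Factor [Prim [Atom num]]]]] * [Expr [Term [Factor [Prim [Atom num]]] / [Term [Factor [Prim [Atom num]]]]] * [Expr [Term [Factor [Prim [Atom num]]]]]]]

num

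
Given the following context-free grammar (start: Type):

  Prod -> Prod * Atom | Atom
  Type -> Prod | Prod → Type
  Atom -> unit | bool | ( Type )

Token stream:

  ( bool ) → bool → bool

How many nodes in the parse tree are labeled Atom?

[Type [Prod [Atom ( [Type [Prod [Atom bool]]] )]] → [Type [Prod [Atom bool]] → [Type [Prod [Atom bool]]]]]

4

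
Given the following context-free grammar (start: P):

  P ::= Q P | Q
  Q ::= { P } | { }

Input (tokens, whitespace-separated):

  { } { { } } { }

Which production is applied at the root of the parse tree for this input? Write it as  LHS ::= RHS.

P ::= Q P

[P [Q { }] [P [Q { [P [Q { }]] }] [P [Q { }]]]]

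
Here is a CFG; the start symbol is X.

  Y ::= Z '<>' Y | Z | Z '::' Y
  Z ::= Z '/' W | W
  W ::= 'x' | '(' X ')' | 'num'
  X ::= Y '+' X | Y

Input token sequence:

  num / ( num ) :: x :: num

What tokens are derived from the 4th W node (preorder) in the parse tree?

x

[X [Y [Z [Z [W num]] / [W ( [X [Y [Z [W num]]]] )]] :: [Y [Z [W x]] :: [Y [Z [W num]]]]]]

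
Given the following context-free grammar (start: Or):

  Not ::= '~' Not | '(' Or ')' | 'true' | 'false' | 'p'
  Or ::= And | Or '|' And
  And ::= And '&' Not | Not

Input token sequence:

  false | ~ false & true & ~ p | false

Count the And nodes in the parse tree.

[Or [Or [Or [And [Not false]]] | [And [And [And [Not ~ [Not false]]] & [Not true]] & [Not ~ [Not p]]]] | [And [Not false]]]

5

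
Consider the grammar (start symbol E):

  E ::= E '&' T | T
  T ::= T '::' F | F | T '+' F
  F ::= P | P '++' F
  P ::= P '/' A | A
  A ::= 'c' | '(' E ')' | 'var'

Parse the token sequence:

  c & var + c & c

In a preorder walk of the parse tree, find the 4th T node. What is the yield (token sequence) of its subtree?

c

[E [E [E [T [F [P [A c]]]]] & [T [T [F [P [A var]]]] + [F [P [A c]]]]] & [T [F [P [A c]]]]]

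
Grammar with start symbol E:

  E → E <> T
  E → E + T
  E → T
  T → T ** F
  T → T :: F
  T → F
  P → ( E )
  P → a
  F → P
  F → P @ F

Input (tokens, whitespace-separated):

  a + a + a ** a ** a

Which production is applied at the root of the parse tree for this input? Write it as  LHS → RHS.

[E [E [E [T [F [P a]]]] + [T [F [P a]]]] + [T [T [T [F [P a]]] ** [F [P a]]] ** [F [P a]]]]

E → E + T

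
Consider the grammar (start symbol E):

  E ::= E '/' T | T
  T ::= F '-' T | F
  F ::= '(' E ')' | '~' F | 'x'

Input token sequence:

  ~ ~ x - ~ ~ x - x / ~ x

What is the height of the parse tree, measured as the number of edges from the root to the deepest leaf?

[E [E [T [F ~ [F ~ [F x]]] - [T [F ~ [F ~ [F x]]] - [T [F x]]]]] / [T [F ~ [F x]]]]

7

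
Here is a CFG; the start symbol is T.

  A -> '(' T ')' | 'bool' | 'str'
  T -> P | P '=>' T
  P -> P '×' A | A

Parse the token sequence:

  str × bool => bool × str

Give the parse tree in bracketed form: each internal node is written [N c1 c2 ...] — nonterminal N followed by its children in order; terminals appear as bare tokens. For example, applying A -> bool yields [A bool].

[T [P [P [A str]] × [A bool]] => [T [P [P [A bool]] × [A str]]]]

T
P => T
P × A => T
A × A => T
str × A => T
str × bool => T
str × bool => P
str × bool => P × A
str × bool => A × A
str × bool => bool × A
str × bool => bool × str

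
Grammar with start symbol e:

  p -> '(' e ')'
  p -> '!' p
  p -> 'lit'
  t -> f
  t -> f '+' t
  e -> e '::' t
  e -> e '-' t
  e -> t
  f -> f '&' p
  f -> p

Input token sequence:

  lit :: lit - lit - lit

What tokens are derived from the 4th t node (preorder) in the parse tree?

lit

[e [e [e [e [t [f [p lit]]]] :: [t [f [p lit]]]] - [t [f [p lit]]]] - [t [f [p lit]]]]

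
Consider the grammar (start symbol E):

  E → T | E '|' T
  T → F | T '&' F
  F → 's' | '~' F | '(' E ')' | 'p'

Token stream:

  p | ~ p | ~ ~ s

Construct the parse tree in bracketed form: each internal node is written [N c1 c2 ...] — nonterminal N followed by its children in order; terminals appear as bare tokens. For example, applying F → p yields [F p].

E
E | T
E | T | T
T | T | T
F | T | T
p | T | T
p | F | T
p | ~ F | T
p | ~ p | T
p | ~ p | F
p | ~ p | ~ F
p | ~ p | ~ ~ F
p | ~ p | ~ ~ s

[E [E [E [T [F p]]] | [T [F ~ [F p]]]] | [T [F ~ [F ~ [F s]]]]]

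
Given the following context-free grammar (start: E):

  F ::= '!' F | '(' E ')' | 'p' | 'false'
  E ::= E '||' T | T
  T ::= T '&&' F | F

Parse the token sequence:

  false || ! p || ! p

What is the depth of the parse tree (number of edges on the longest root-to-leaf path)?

5

[E [E [E [T [F false]]] || [T [F ! [F p]]]] || [T [F ! [F p]]]]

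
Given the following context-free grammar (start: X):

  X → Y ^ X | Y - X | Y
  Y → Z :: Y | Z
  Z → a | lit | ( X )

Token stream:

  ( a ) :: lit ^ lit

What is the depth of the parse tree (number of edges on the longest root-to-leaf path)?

6

[X [Y [Z ( [X [Y [Z a]]] )] :: [Y [Z lit]]] ^ [X [Y [Z lit]]]]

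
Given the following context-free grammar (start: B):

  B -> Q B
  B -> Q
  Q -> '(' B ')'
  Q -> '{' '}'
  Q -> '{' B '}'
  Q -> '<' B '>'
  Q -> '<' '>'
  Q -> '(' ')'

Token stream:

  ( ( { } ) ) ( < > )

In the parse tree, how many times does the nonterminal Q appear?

5

[B [Q ( [B [Q ( [B [Q { }]] )]] )] [B [Q ( [B [Q < >]] )]]]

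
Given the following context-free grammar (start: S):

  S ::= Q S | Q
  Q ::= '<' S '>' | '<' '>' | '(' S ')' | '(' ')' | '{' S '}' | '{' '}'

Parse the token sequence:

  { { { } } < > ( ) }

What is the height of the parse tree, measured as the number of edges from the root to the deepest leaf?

6

[S [Q { [S [Q { [S [Q { }]] }] [S [Q < >] [S [Q ( )]]]] }]]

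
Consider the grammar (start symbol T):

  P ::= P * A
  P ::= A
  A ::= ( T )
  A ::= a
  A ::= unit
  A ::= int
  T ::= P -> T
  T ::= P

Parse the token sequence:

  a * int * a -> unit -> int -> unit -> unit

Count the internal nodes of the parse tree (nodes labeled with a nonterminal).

19

[T [P [P [P [A a]] * [A int]] * [A a]] -> [T [P [A unit]] -> [T [P [A int]] -> [T [P [A unit]] -> [T [P [A unit]]]]]]]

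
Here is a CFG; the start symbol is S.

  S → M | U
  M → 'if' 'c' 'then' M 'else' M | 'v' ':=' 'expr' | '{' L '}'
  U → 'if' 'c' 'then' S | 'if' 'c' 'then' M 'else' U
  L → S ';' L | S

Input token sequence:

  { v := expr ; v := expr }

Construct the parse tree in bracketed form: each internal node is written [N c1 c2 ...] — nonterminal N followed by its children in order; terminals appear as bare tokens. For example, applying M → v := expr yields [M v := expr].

S
M
{ L }
{ S ; L }
{ M ; L }
{ v := expr ; L }
{ v := expr ; S }
{ v := expr ; M }
{ v := expr ; v := expr }

[S [M { [L [S [M v := expr]] ; [L [S [M v := expr]]]] }]]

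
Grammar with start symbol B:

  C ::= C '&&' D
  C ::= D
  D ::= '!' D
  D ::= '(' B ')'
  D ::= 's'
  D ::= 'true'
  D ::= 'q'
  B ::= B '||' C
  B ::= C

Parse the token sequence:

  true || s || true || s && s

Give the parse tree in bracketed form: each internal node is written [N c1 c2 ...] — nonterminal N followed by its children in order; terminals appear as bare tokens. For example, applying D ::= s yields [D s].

[B [B [B [B [C [D true]]] || [C [D s]]] || [C [D true]]] || [C [C [D s]] && [D s]]]

B
B || C
B || C || C
B || C || C || C
C || C || C || C
D || C || C || C
true || C || C || C
true || D || C || C
true || s || C || C
true || s || D || C
true || s || true || C
true || s || true || C && D
true || s || true || D && D
true || s || true || s && D
true || s || true || s && s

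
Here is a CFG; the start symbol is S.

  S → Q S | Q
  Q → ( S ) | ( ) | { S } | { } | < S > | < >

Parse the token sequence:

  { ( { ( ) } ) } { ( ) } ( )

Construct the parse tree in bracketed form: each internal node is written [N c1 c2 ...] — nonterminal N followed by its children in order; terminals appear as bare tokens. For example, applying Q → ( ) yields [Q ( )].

[S [Q { [S [Q ( [S [Q { [S [Q ( )]] }]] )]] }] [S [Q { [S [Q ( )]] }] [S [Q ( )]]]]

S
Q S
{ S } S
{ Q } S
{ ( S ) } S
{ ( Q ) } S
{ ( { S } ) } S
{ ( { Q } ) } S
{ ( { ( ) } ) } S
{ ( { ( ) } ) } Q S
{ ( { ( ) } ) } { S } S
{ ( { ( ) } ) } { Q } S
{ ( { ( ) } ) } { ( ) } S
{ ( { ( ) } ) } { ( ) } Q
{ ( { ( ) } ) } { ( ) } ( )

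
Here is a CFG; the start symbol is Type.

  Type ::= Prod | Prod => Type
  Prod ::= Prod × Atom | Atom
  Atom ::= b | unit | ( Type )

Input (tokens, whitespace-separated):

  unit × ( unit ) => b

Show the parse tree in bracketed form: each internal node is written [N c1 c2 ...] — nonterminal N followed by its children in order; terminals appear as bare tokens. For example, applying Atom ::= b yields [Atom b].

[Type [Prod [Prod [Atom unit]] × [Atom ( [Type [Prod [Atom unit]]] )]] => [Type [Prod [Atom b]]]]

Type
Prod => Type
Prod × Atom => Type
Atom × Atom => Type
unit × Atom => Type
unit × ( Type ) => Type
unit × ( Prod ) => Type
unit × ( Atom ) => Type
unit × ( unit ) => Type
unit × ( unit ) => Prod
unit × ( unit ) => Atom
unit × ( unit ) => b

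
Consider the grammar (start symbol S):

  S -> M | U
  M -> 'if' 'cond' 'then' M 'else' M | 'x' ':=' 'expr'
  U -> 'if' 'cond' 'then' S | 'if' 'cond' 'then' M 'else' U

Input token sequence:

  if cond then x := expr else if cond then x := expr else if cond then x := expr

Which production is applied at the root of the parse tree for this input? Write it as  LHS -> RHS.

S -> U

[S [U if cond then [M x := expr] else [U if cond then [M x := expr] else [U if cond then [S [M x := expr]]]]]]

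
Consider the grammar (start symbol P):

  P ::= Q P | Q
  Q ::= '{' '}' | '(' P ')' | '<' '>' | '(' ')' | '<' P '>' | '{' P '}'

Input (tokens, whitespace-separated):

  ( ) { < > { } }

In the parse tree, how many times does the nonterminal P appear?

4

[P [Q ( )] [P [Q { [P [Q < >] [P [Q { }]]] }]]]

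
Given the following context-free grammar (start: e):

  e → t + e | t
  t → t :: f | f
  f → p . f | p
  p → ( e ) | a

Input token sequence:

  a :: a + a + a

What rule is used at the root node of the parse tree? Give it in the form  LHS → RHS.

[e [t [t [f [p a]]] :: [f [p a]]] + [e [t [f [p a]]] + [e [t [f [p a]]]]]]

e → t + e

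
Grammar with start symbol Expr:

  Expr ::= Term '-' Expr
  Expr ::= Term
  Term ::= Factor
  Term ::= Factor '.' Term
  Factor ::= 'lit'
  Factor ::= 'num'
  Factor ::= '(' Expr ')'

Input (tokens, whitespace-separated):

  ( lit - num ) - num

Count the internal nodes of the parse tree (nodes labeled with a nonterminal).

[Expr [Term [Factor ( [Expr [Term [Factor lit]] - [Expr [Term [Factor num]]]] )]] - [Expr [Term [Factor num]]]]

12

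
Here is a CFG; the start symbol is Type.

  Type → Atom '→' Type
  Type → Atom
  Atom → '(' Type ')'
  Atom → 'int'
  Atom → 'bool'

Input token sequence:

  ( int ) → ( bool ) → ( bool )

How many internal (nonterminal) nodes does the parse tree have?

[Type [Atom ( [Type [Atom int]] )] → [Type [Atom ( [Type [Atom bool]] )] → [Type [Atom ( [Type [Atom bool]] )]]]]

12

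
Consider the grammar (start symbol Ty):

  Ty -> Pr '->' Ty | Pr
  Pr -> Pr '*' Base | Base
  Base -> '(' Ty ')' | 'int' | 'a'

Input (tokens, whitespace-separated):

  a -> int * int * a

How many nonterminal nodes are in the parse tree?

10

[Ty [Pr [Base a]] -> [Ty [Pr [Pr [Pr [Base int]] * [Base int]] * [Base a]]]]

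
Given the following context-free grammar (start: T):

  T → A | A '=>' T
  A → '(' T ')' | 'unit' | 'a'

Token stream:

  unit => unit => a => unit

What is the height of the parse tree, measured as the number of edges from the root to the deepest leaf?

[T [A unit] => [T [A unit] => [T [A a] => [T [A unit]]]]]

5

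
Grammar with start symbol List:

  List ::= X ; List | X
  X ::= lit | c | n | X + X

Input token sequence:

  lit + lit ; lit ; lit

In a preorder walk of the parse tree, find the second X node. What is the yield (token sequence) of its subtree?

[List [X [X lit] + [X lit]] ; [List [X lit] ; [List [X lit]]]]

lit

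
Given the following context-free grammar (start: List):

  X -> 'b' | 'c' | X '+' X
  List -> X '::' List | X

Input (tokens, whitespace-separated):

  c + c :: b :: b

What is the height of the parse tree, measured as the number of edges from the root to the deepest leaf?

[List [X [X c] + [X c]] :: [List [X b] :: [List [X b]]]]

4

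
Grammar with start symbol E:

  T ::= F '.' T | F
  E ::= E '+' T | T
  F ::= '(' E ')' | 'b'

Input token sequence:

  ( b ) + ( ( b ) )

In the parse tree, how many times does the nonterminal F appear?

5

[E [E [T [F ( [E [T [F b]]] )]]] + [T [F ( [E [T [F ( [E [T [F b]]] )]]] )]]]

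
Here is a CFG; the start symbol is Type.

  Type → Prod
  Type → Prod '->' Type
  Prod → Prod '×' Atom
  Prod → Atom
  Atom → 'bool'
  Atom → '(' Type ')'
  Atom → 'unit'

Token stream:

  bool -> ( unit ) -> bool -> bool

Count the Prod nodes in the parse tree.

5

[Type [Prod [Atom bool]] -> [Type [Prod [Atom ( [Type [Prod [Atom unit]]] )]] -> [Type [Prod [Atom bool]] -> [Type [Prod [Atom bool]]]]]]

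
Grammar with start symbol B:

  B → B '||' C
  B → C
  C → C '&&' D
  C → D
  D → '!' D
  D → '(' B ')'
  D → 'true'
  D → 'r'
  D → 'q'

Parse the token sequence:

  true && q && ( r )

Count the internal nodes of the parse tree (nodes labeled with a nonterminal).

10

[B [C [C [C [D true]] && [D q]] && [D ( [B [C [D r]]] )]]]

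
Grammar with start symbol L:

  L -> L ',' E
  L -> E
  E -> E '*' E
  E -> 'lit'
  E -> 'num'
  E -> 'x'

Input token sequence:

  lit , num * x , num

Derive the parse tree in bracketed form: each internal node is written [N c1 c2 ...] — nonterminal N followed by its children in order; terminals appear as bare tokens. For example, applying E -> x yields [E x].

L
L , E
L , E , E
E , E , E
lit , E , E
lit , E * E , E
lit , num * E , E
lit , num * x , E
lit , num * x , num

[L [L [L [E lit]] , [E [E num] * [E x]]] , [E num]]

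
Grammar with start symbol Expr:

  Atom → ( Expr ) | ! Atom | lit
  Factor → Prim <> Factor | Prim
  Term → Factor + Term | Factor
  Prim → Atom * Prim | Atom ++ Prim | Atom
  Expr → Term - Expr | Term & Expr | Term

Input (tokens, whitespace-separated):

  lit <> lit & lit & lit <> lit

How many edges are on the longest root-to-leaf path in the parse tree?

[Expr [Term [Factor [Prim [Atom lit]] <> [Factor [Prim [Atom lit]]]]] & [Expr [Term [Factor [Prim [Atom lit]]]] & [Expr [Term [Factor [Prim [Atom lit]] <> [Factor [Prim [Atom lit]]]]]]]]

8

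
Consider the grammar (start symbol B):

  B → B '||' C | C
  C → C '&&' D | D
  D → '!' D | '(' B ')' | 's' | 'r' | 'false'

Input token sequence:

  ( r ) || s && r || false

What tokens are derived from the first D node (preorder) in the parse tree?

( r )

[B [B [B [C [D ( [B [C [D r]]] )]]] || [C [C [D s]] && [D r]]] || [C [D false]]]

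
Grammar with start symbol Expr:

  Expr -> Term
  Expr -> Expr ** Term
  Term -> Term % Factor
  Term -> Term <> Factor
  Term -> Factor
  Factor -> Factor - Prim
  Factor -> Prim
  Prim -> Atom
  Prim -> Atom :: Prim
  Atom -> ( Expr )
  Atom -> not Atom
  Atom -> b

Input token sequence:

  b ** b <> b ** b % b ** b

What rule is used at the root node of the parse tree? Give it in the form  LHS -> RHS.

Expr -> Expr ** Term

[Expr [Expr [Expr [Expr [Term [Factor [Prim [Atom b]]]]] ** [Term [Term [Factor [Prim [Atom b]]]] <> [Factor [Prim [Atom b]]]]] ** [Term [Term [Factor [Prim [Atom b]]]] % [Factor [Prim [Atom b]]]]] ** [Term [Factor [Prim [Atom b]]]]]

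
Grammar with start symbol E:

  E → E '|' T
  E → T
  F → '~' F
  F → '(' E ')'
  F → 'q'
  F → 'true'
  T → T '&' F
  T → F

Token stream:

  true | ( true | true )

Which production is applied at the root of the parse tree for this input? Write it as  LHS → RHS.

[E [E [T [F true]]] | [T [F ( [E [E [T [F true]]] | [T [F true]]] )]]]

E → E '|' T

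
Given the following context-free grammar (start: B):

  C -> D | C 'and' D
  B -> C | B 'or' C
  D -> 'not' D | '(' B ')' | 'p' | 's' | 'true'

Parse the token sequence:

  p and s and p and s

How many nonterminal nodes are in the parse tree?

[B [C [C [C [C [D p]] and [D s]] and [D p]] and [D s]]]

9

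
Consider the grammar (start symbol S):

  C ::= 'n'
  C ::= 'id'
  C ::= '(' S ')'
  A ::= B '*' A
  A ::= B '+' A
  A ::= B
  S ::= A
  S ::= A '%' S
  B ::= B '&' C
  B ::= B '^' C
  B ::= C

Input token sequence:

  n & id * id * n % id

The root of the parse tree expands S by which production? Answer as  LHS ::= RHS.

[S [A [B [B [C n]] & [C id]] * [A [B [C id]] * [A [B [C n]]]]] % [S [A [B [C id]]]]]

S ::= A '%' S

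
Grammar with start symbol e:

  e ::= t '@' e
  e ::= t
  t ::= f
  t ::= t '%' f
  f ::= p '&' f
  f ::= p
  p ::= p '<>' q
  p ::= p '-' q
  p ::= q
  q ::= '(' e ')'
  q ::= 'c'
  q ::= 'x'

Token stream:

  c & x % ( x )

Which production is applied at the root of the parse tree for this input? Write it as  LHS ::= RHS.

e ::= t

[e [t [t [f [p [q c]] & [f [p [q x]]]]] % [f [p [q ( [e [t [f [p [q x]]]]] )]]]]]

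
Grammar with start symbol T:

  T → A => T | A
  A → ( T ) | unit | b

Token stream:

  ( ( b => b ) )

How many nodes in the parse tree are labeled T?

[T [A ( [T [A ( [T [A b] => [T [A b]]] )]] )]]

4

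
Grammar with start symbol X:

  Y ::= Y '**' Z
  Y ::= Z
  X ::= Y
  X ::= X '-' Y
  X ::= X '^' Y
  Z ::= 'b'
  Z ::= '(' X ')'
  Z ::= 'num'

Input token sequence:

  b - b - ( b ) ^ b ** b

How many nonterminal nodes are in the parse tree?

17

[X [X [X [X [Y [Z b]]] - [Y [Z b]]] - [Y [Z ( [X [Y [Z b]]] )]]] ^ [Y [Y [Z b]] ** [Z b]]]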